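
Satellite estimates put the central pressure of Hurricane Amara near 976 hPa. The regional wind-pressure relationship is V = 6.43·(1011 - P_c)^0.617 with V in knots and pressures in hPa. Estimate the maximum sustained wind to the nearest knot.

58 kt

ΔP = 1011 − 976 = 35 hPa.
35^0.617 ≈ 8.968.
V ≈ 6.43 × 8.968 ≈ 57.7 kt.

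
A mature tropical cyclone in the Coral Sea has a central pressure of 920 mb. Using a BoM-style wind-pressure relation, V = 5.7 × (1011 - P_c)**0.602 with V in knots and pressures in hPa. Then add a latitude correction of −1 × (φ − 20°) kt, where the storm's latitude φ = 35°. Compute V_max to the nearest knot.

71 kt

ΔP = 1011 − 920 = 91 mb.
91^0.602 ≈ 15.113.
V ≈ 5.7 × 15.113 ≈ 86.1 kt.
Latitude correction: −1 × (35 − 20) = -15 kt.
Corrected V ≈ 71.1 kt → 71 kt.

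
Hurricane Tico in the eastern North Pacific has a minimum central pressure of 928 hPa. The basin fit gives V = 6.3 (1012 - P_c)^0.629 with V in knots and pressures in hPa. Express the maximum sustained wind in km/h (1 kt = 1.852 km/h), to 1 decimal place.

189.4 km/h

ΔP = 1012 − 928 = 84 hPa.
V ≈ 6.3 × 84^0.629 = 6.3 × 16.232 ≈ 102.262 kt.
102.262 × 1.852 ≈ 189.39 km/h → 189.4 km/h.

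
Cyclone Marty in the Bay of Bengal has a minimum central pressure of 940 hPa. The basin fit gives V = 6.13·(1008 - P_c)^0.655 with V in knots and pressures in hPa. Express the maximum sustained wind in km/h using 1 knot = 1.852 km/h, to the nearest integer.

ΔP = 1008 − 940 = 68 hPa.
V ≈ 6.13 × 68^0.655 = 6.13 × 15.860 ≈ 97.220 kt.
97.220 × 1.852 ≈ 180.05 km/h → 180 km/h.

180 km/h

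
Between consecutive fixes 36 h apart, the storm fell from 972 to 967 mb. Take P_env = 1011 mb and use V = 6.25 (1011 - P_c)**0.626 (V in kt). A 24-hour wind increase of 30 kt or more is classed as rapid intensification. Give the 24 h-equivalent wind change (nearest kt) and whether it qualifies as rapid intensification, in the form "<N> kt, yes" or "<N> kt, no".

3 kt, no

V₁: ΔP = 39, V ≈ 6.25 × 39^0.626 ≈ 61.93 kt.
V₂: ΔP = 44, V ≈ 6.25 × 44^0.626 ≈ 66.79 kt.
ΔV over 36 h = 4.86 kt → 24 h equivalent = 4.86 × 24/36 ≈ 3.24 kt.
3 kt < 30 kt ⇒ not rapid intensification.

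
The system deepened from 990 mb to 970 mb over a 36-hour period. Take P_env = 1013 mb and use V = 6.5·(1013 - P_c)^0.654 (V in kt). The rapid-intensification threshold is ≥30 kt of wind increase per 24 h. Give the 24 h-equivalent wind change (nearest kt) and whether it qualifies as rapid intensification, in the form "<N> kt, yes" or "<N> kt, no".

V₁: ΔP = 23, V ≈ 6.5 × 23^0.654 ≈ 50.52 kt.
V₂: ΔP = 43, V ≈ 6.5 × 43^0.654 ≈ 76.07 kt.
ΔV over 36 h = 25.55 kt → 24 h equivalent = 25.55 × 24/36 ≈ 17.03 kt.
17 kt < 30 kt ⇒ not rapid intensification.

17 kt, no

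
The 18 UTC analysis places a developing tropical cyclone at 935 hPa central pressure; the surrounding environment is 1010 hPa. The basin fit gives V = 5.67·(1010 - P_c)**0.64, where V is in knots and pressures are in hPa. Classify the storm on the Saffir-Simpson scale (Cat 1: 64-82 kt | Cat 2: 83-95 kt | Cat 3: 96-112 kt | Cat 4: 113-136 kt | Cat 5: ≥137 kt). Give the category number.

2

ΔP = 1010 − 935 = 75 hPa.
V ≈ 5.67 × 75^0.64 = 5.67 × 15.85 ≈ 90 kt.
90 kt falls in the Category 2 band.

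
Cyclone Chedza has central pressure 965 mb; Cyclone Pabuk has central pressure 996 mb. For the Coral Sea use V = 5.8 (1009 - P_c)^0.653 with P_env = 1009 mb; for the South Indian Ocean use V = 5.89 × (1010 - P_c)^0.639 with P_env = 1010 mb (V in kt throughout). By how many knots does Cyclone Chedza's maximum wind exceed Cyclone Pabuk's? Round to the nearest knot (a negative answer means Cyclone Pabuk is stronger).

37 kt

Cyclone Chedza: ΔP = 44; V ≈ 5.8 × 44^0.653 ≈ 68.64 kt.
Cyclone Pabuk: ΔP = 14; V ≈ 5.89 × 14^0.639 ≈ 31.80 kt.
Difference ≈ 68.64 − 31.80 = 36.84 → 37 kt.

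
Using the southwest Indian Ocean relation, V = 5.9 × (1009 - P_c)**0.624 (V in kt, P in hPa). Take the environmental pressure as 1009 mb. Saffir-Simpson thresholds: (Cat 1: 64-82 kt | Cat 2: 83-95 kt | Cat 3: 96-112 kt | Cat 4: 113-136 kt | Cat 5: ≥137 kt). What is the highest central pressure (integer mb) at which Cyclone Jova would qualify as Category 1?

Category 1 begins at V = 64 kt.
Required ΔP = (64/5.9)^(1/0.624) = 10.847^1.603 ≈ 45.62 mb.
P_c ≤ 1009 − 45.62 = 963.38, so the highest integer P_c is 963 mb.

963 mb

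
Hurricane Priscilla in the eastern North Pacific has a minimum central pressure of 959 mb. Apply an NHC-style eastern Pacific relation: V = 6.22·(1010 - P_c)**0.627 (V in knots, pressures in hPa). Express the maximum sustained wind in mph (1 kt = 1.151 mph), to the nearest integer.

84 mph

ΔP = 1010 − 959 = 51 mb.
V ≈ 6.22 × 51^0.627 = 6.22 × 11.766 ≈ 73.187 kt.
73.187 × 1.151 ≈ 84.24 mph → 84 mph.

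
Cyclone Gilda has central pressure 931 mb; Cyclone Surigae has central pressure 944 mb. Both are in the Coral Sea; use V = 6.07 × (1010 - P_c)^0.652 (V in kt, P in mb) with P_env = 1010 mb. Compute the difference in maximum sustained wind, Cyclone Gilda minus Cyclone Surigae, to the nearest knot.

12 kt

Cyclone Gilda: ΔP = 79; V ≈ 6.07 × 79^0.652 ≈ 104.82 kt.
Cyclone Surigae: ΔP = 66; V ≈ 6.07 × 66^0.652 ≈ 93.22 kt.
Difference ≈ 104.82 − 93.22 = 11.60 → 12 kt.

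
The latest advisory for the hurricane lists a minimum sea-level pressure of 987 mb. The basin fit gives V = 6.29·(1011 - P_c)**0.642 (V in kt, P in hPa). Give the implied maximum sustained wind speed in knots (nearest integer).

48 kt

ΔP = 1011 − 987 = 24 mb.
24^0.642 ≈ 7.693.
V ≈ 6.29 × 7.693 ≈ 48.4 kt.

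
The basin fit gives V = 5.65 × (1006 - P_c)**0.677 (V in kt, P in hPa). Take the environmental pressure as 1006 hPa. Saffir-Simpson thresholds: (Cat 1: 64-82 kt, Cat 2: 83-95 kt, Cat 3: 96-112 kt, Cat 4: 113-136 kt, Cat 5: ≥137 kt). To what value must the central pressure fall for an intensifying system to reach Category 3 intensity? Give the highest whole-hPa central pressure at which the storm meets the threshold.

Category 3 begins at V = 96 kt.
Required ΔP = (96/5.65)^(1/0.677) = 16.991^1.477 ≈ 65.64 hPa.
P_c ≤ 1006 − 65.64 = 940.36, so the highest integer P_c is 940 hPa.

940 hPa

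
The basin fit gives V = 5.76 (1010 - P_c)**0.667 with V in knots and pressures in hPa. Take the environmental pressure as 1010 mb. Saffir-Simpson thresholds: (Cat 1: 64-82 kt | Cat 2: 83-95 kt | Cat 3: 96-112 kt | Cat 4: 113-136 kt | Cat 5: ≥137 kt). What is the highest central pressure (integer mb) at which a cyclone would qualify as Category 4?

923 mb

Category 4 begins at V = 113 kt.
Required ΔP = (113/5.76)^(1/0.667) = 19.618^1.499 ≈ 86.70 mb.
P_c ≤ 1010 − 86.70 = 923.30, so the highest integer P_c is 923 mb.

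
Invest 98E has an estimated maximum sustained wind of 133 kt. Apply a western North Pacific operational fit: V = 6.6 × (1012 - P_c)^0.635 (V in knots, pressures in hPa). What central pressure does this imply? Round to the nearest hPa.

899 hPa

ΔP = (V / 6.6)^(1/0.635) = (133/6.6)^1.575.
133/6.6 = 20.152; 20.152^1.575 ≈ 113.25 hPa.
P_c = 1012 − 113.25 = 898.75 ≈ 899 hPa.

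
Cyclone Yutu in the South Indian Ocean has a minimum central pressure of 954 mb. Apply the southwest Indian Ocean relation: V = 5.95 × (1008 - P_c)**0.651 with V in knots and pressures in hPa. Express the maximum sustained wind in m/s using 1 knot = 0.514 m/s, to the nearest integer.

41 m/s

ΔP = 1008 − 954 = 54 mb.
V ≈ 5.95 × 54^0.651 = 5.95 × 13.421 ≈ 79.856 kt.
79.856 × 0.514 ≈ 41.05 m/s → 41 m/s.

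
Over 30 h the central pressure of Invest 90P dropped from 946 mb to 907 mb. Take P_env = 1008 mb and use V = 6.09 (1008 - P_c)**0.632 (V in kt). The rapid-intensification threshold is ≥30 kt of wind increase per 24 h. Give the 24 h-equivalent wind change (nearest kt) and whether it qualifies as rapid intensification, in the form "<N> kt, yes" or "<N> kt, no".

V₁: ΔP = 62, V ≈ 6.09 × 62^0.632 ≈ 82.68 kt.
V₂: ΔP = 101, V ≈ 6.09 × 101^0.632 ≈ 112.55 kt.
ΔV over 30 h = 29.87 kt → 24 h equivalent = 29.87 × 24/30 ≈ 23.90 kt.
24 kt < 30 kt ⇒ not rapid intensification.

24 kt, no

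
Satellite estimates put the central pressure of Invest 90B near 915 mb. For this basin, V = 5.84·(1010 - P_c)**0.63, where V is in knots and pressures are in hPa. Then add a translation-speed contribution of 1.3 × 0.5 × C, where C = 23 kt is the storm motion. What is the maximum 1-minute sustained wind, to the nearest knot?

ΔP = 1010 − 915 = 95 mb.
95^0.63 ≈ 17.618.
V ≈ 5.84 × 17.618 ≈ 102.9 kt.
Translation term: 1.3 × 0.5 × 23 = 14.95 kt.
Corrected V ≈ 117.85 kt → 118 kt.

118 kt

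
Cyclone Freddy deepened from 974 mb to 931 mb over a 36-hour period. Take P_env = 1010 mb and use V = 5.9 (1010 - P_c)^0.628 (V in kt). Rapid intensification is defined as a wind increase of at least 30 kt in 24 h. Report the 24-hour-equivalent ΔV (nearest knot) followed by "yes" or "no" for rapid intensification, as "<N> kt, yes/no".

V₁: ΔP = 36, V ≈ 5.9 × 36^0.628 ≈ 56.00 kt.
V₂: ΔP = 79, V ≈ 5.9 × 79^0.628 ≈ 91.74 kt.
ΔV over 36 h = 35.74 kt → 24 h equivalent = 35.74 × 24/36 ≈ 23.83 kt.
24 kt < 30 kt ⇒ not rapid intensification.

24 kt, no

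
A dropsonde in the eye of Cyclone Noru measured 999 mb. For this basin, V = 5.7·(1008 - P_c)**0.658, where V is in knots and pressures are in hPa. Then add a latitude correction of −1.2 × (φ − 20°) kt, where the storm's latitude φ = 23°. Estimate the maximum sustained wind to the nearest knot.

21 kt

ΔP = 1008 − 999 = 9 mb.
9^0.658 ≈ 4.245.
V ≈ 5.7 × 4.245 ≈ 24.2 kt.
Latitude correction: −1.2 × (23 − 20) = -3.6 kt.
Corrected V ≈ 20.6 kt → 21 kt.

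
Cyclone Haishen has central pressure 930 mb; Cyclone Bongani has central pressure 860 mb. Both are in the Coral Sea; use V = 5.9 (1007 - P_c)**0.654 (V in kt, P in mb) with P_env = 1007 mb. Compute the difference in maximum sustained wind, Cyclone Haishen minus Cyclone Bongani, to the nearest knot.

-53 kt

Cyclone Haishen: ΔP = 77; V ≈ 5.9 × 77^0.654 ≈ 101.07 kt.
Cyclone Bongani: ΔP = 147; V ≈ 5.9 × 147^0.654 ≈ 154.27 kt.
Difference ≈ 101.07 − 154.27 = -53.20 → -53 kt.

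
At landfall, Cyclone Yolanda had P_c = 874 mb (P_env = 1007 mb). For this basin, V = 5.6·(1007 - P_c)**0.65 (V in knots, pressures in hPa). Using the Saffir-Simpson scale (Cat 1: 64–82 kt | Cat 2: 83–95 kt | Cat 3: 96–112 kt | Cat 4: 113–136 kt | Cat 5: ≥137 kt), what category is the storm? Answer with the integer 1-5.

ΔP = 1007 − 874 = 133 mb.
V ≈ 5.6 × 133^0.65 = 5.6 × 24.02 ≈ 134 kt.
134 kt falls in the Category 4 band.

4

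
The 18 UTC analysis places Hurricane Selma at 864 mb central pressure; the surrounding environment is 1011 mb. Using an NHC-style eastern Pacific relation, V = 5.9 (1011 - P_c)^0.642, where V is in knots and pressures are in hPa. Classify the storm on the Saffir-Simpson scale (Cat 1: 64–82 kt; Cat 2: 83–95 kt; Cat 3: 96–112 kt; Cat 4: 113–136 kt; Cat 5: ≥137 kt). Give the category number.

ΔP = 1011 − 864 = 147 mb.
V ≈ 5.9 × 147^0.642 = 5.9 × 24.63 ≈ 145 kt.
145 kt falls in the Category 5 band.

5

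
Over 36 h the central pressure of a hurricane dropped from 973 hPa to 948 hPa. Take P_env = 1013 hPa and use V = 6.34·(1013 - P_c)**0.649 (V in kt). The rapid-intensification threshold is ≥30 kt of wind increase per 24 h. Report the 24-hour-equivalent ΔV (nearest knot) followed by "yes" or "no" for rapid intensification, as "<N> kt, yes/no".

17 kt, no

V₁: ΔP = 40, V ≈ 6.34 × 40^0.649 ≈ 69.47 kt.
V₂: ΔP = 65, V ≈ 6.34 × 65^0.649 ≈ 95.21 kt.
ΔV over 36 h = 25.74 kt → 24 h equivalent = 25.74 × 24/36 ≈ 17.16 kt.
17 kt < 30 kt ⇒ not rapid intensification.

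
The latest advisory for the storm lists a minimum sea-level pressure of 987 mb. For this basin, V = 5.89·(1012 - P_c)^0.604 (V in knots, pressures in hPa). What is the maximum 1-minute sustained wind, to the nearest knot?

ΔP = 1012 − 987 = 25 mb.
25^0.604 ≈ 6.988.
V ≈ 5.89 × 6.988 ≈ 41.2 kt.

41 kt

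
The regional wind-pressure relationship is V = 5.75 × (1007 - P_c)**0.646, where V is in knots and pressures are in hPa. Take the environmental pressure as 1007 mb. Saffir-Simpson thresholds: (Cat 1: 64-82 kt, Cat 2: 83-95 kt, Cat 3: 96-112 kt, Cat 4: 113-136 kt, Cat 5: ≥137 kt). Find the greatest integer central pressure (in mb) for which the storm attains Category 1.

Category 1 begins at V = 64 kt.
Required ΔP = (64/5.75)^(1/0.646) = 11.130^1.548 ≈ 41.69 mb.
P_c ≤ 1007 − 41.69 = 965.31, so the highest integer P_c is 965 mb.

965 mb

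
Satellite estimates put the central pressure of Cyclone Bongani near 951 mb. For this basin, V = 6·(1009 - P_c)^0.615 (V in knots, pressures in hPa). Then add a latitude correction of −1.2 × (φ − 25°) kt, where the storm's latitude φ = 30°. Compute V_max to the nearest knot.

67 kt

ΔP = 1009 − 951 = 58 mb.
58^0.615 ≈ 12.148.
V ≈ 6 × 12.148 ≈ 72.9 kt.
Latitude correction: −1.2 × (30 − 25) = -6 kt.
Corrected V ≈ 66.9 kt → 67 kt.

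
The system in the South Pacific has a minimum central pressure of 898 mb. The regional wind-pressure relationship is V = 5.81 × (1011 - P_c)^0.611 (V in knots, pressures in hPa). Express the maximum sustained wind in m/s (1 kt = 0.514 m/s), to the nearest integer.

ΔP = 1011 − 898 = 113 mb.
V ≈ 5.81 × 113^0.611 = 5.81 × 17.965 ≈ 104.378 kt.
104.378 × 0.514 ≈ 53.65 m/s → 54 m/s.

54 m/s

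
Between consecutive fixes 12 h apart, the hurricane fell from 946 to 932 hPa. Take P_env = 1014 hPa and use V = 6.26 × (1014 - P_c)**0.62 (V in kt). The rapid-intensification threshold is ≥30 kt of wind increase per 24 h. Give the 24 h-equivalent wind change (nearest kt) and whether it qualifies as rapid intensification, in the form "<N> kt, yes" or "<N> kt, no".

21 kt, no

V₁: ΔP = 68, V ≈ 6.26 × 68^0.62 ≈ 85.65 kt.
V₂: ΔP = 82, V ≈ 6.26 × 82^0.62 ≈ 96.19 kt.
ΔV over 12 h = 10.54 kt → 24 h equivalent = 10.54 × 24/12 ≈ 21.08 kt.
21 kt < 30 kt ⇒ not rapid intensification.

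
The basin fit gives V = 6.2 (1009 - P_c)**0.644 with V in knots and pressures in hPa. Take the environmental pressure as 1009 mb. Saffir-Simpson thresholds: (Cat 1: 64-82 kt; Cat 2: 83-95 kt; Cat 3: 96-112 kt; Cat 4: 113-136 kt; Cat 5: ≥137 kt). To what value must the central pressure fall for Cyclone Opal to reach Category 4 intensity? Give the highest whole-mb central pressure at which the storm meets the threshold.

918 mb

Category 4 begins at V = 113 kt.
Required ΔP = (113/6.2)^(1/0.644) = 18.226^1.553 ≈ 90.70 mb.
P_c ≤ 1009 − 90.70 = 918.30, so the highest integer P_c is 918 mb.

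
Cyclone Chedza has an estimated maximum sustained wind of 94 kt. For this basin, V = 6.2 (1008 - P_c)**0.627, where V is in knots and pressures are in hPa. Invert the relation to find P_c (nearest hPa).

932 hPa

ΔP = (V / 6.2)^(1/0.627) = (94/6.2)^1.595.
94/6.2 = 15.161; 15.161^1.595 ≈ 76.41 hPa.
P_c = 1008 − 76.41 = 931.59 ≈ 932 hPa.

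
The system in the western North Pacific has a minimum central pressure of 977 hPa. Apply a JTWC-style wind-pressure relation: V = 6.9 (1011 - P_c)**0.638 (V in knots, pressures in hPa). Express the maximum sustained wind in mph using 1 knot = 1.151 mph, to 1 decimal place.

ΔP = 1011 − 977 = 34 hPa.
V ≈ 6.9 × 34^0.638 = 6.9 × 9.486 ≈ 65.453 kt.
65.453 × 1.151 ≈ 75.34 mph → 75.3 mph.

75.3 mph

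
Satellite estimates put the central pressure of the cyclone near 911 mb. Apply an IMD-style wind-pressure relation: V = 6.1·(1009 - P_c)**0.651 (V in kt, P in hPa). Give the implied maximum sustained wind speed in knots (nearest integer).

121 kt

ΔP = 1009 − 911 = 98 mb.
98^0.651 ≈ 19.783.
V ≈ 6.1 × 19.783 ≈ 120.7 kt.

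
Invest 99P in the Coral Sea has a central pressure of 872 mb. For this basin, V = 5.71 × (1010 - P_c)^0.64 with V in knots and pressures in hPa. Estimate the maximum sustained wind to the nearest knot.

ΔP = 1010 − 872 = 138 mb.
138^0.64 ≈ 23.417.
V ≈ 5.71 × 23.417 ≈ 133.7 kt.

134 kt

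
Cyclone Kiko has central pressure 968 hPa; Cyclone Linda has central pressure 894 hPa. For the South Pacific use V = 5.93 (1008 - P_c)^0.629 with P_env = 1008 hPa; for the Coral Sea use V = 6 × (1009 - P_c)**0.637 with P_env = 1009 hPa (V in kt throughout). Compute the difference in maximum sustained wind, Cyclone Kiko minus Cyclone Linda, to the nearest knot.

-63 kt

Cyclone Kiko: ΔP = 40; V ≈ 5.93 × 40^0.629 ≈ 60.36 kt.
Cyclone Linda: ΔP = 115; V ≈ 6 × 115^0.637 ≈ 123.26 kt.
Difference ≈ 60.36 − 123.26 = -62.90 → -63 kt.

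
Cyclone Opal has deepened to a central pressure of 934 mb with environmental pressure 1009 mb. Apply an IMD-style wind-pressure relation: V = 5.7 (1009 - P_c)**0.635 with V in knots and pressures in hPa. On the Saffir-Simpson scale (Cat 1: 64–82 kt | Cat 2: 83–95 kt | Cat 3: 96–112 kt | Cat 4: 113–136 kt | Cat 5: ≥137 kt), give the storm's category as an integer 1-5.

2

ΔP = 1009 − 934 = 75 mb.
V ≈ 5.7 × 75^0.635 = 5.7 × 15.51 ≈ 88 kt.
88 kt falls in the Category 2 band.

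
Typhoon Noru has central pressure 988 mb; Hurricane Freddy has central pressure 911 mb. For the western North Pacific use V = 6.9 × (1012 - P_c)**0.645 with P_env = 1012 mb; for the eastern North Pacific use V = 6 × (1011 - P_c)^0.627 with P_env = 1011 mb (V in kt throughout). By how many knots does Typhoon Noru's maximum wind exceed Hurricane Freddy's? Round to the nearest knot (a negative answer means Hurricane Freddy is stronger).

-54 kt

Typhoon Noru: ΔP = 24; V ≈ 6.9 × 24^0.645 ≈ 53.59 kt.
Hurricane Freddy: ΔP = 100; V ≈ 6 × 100^0.627 ≈ 107.68 kt.
Difference ≈ 53.59 − 107.68 = -54.09 → -54 kt.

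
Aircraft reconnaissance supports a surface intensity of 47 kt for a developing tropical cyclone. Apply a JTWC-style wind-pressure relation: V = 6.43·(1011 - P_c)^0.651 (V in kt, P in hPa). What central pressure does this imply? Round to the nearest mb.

ΔP = (V / 6.43)^(1/0.651) = (47/6.43)^1.536.
47/6.43 = 7.309; 7.309^1.536 ≈ 21.23 mb.
P_c = 1011 − 21.23 = 989.77 ≈ 990 mb.

990 mb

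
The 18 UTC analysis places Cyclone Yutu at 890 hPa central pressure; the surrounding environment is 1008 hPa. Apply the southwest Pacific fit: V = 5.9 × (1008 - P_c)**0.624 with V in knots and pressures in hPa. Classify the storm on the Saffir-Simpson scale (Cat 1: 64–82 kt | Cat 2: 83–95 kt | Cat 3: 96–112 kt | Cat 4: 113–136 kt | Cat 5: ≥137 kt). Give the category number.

4

ΔP = 1008 − 890 = 118 hPa.
V ≈ 5.9 × 118^0.624 = 5.9 × 19.63 ≈ 116 kt.
116 kt falls in the Category 4 band.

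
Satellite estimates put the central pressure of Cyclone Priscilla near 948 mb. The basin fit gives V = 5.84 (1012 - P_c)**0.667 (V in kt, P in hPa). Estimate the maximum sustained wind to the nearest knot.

ΔP = 1012 − 948 = 64 mb.
64^0.667 ≈ 16.022.
V ≈ 5.84 × 16.022 ≈ 93.6 kt.

94 kt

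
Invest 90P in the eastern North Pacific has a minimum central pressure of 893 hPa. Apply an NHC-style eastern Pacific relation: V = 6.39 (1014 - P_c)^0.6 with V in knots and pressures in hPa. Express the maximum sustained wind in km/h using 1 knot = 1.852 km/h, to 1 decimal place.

210.3 km/h

ΔP = 1014 − 893 = 121 hPa.
V ≈ 6.39 × 121^0.6 = 6.39 × 17.769 ≈ 113.546 kt.
113.546 × 1.852 ≈ 210.29 km/h → 210.3 km/h.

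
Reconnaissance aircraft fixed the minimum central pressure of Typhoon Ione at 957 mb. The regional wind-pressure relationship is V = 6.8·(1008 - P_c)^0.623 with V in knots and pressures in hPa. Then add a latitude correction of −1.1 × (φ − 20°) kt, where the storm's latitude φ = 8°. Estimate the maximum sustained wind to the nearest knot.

92 kt

ΔP = 1008 − 957 = 51 mb.
51^0.623 ≈ 11.583.
V ≈ 6.8 × 11.583 ≈ 78.8 kt.
Latitude correction: −1.1 × (8 − 20) = 13.2 kt.
Corrected V ≈ 92 kt → 92 kt.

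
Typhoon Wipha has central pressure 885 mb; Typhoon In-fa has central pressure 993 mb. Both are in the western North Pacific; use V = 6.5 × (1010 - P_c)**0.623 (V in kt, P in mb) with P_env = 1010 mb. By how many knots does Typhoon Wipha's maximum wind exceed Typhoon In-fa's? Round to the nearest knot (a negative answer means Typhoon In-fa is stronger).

94 kt

Typhoon Wipha: ΔP = 125; V ≈ 6.5 × 125^0.623 ≈ 131.61 kt.
Typhoon In-fa: ΔP = 17; V ≈ 6.5 × 17^0.623 ≈ 37.97 kt.
Difference ≈ 131.61 − 37.97 = 93.64 → 94 kt.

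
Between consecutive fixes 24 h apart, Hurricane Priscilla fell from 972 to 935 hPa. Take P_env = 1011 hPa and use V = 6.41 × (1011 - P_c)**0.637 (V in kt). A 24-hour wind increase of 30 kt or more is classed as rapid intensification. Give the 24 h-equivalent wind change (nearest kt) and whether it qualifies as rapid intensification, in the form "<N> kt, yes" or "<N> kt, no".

35 kt, yes

V₁: ΔP = 39, V ≈ 6.41 × 39^0.637 ≈ 66.13 kt.
V₂: ΔP = 76, V ≈ 6.41 × 76^0.637 ≈ 101.14 kt.
ΔV over 24 h = 35.01 kt → 24 h equivalent = 35.01 × 24/24 ≈ 35.01 kt.
35 kt ≥ 30 kt ⇒ rapid intensification.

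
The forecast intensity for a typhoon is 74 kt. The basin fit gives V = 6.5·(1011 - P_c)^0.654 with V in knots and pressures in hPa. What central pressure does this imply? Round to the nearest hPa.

970 hPa

ΔP = (V / 6.5)^(1/0.654) = (74/6.5)^1.529.
74/6.5 = 11.385; 11.385^1.529 ≈ 41.23 hPa.
P_c = 1011 − 41.23 = 969.77 ≈ 970 hPa.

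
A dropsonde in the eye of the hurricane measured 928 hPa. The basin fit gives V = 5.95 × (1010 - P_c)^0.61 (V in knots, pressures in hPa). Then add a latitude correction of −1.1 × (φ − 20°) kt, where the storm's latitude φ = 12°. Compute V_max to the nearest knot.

96 kt

ΔP = 1010 − 928 = 82 hPa.
82^0.61 ≈ 14.704.
V ≈ 5.95 × 14.704 ≈ 87.5 kt.
Latitude correction: −1.1 × (12 − 20) = 8.8 kt.
Corrected V ≈ 96.3 kt → 96 kt.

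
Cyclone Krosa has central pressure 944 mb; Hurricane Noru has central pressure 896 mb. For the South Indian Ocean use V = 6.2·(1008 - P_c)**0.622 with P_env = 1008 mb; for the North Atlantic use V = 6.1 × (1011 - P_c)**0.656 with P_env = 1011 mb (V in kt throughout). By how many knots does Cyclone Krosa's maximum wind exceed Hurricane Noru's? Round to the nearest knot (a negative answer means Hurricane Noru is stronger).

Cyclone Krosa: ΔP = 64; V ≈ 6.2 × 64^0.622 ≈ 82.38 kt.
Hurricane Noru: ΔP = 115; V ≈ 6.1 × 115^0.656 ≈ 137.13 kt.
Difference ≈ 82.38 − 137.13 = -54.75 → -55 kt.

-55 kt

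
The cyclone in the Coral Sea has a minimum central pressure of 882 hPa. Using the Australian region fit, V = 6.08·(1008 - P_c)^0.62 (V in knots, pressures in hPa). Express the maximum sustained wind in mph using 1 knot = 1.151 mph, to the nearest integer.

ΔP = 1008 − 882 = 126 hPa.
V ≈ 6.08 × 126^0.62 = 6.08 × 20.055 ≈ 121.936 kt.
121.936 × 1.151 ≈ 140.35 mph → 140 mph.

140 mph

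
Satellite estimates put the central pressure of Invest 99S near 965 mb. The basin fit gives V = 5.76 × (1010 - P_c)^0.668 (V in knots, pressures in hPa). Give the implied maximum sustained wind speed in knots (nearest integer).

73 kt

ΔP = 1010 − 965 = 45 mb.
45^0.668 ≈ 12.716.
V ≈ 5.76 × 12.716 ≈ 73.2 kt.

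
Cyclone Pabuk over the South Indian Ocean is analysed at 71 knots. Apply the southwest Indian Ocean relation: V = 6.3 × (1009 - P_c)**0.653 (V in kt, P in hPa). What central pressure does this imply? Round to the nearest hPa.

ΔP = (V / 6.3)^(1/0.653) = (71/6.3)^1.531.
71/6.3 = 11.270; 11.270^1.531 ≈ 40.82 hPa.
P_c = 1009 − 40.82 = 968.18 ≈ 968 hPa.

968 hPa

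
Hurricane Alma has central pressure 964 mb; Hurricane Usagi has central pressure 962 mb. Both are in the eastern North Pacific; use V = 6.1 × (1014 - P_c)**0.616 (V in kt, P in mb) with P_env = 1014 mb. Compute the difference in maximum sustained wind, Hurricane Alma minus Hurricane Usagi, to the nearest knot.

Hurricane Alma: ΔP = 50; V ≈ 6.1 × 50^0.616 ≈ 67.90 kt.
Hurricane Usagi: ΔP = 52; V ≈ 6.1 × 52^0.616 ≈ 69.56 kt.
Difference ≈ 67.90 − 69.56 = -1.66 → -2 kt.

-2 kt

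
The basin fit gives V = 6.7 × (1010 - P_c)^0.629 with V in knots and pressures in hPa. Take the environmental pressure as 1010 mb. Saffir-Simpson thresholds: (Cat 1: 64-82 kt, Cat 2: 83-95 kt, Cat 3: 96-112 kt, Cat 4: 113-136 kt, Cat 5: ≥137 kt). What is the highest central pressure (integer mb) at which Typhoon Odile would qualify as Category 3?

941 mb

Category 3 begins at V = 96 kt.
Required ΔP = (96/6.7)^(1/0.629) = 14.328^1.590 ≈ 68.89 mb.
P_c ≤ 1010 − 68.89 = 941.11, so the highest integer P_c is 941 mb.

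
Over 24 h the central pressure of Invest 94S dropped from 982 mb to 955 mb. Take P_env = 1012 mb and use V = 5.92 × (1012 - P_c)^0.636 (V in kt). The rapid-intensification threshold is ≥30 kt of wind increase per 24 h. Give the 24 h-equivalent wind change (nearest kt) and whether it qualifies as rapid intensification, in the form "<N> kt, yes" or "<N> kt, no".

V₁: ΔP = 30, V ≈ 5.92 × 30^0.636 ≈ 51.50 kt.
V₂: ΔP = 57, V ≈ 5.92 × 57^0.636 ≈ 77.46 kt.
ΔV over 24 h = 25.96 kt → 24 h equivalent = 25.96 × 24/24 ≈ 25.96 kt.
26 kt < 30 kt ⇒ not rapid intensification.

26 kt, no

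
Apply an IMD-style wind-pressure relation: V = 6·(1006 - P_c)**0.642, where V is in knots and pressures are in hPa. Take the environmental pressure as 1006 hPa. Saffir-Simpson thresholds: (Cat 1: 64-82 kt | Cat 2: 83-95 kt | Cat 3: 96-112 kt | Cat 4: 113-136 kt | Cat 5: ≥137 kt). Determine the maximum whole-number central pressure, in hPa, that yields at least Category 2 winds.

946 hPa

Category 2 begins at V = 83 kt.
Required ΔP = (83/6)^(1/0.642) = 13.833^1.558 ≈ 59.86 hPa.
P_c ≤ 1006 − 59.86 = 946.14, so the highest integer P_c is 946 hPa.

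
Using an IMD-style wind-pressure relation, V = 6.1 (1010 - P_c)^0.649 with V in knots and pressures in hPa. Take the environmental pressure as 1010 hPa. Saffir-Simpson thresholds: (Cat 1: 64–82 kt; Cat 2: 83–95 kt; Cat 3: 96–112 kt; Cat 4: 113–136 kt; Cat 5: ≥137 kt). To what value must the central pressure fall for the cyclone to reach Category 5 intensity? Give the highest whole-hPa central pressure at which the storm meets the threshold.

889 hPa

Category 5 begins at V = 137 kt.
Required ΔP = (137/6.1)^(1/0.649) = 22.459^1.541 ≈ 120.86 hPa.
P_c ≤ 1010 − 120.86 = 889.14, so the highest integer P_c is 889 hPa.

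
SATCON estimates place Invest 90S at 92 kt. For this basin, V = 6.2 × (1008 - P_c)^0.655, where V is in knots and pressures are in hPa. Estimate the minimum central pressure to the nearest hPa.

ΔP = (V / 6.2)^(1/0.655) = (92/6.2)^1.527.
92/6.2 = 14.839; 14.839^1.527 ≈ 61.43 hPa.
P_c = 1008 − 61.43 = 946.57 ≈ 947 hPa.

947 hPa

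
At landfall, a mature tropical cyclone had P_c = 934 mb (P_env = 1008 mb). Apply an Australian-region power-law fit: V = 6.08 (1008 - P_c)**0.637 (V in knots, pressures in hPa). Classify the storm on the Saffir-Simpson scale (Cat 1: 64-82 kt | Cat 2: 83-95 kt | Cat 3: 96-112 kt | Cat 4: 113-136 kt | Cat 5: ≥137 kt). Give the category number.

2

ΔP = 1008 − 934 = 74 mb.
V ≈ 6.08 × 74^0.637 = 6.08 × 15.51 ≈ 94 kt.
94 kt falls in the Category 2 band.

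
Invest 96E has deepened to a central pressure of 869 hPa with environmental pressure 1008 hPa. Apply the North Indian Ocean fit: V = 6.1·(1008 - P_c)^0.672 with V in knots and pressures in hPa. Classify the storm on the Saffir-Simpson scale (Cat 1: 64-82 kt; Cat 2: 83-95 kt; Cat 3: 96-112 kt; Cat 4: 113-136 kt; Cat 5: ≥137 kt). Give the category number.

5

ΔP = 1008 − 869 = 139 hPa.
V ≈ 6.1 × 139^0.672 = 6.1 × 27.55 ≈ 168 kt.
168 kt falls in the Category 5 band.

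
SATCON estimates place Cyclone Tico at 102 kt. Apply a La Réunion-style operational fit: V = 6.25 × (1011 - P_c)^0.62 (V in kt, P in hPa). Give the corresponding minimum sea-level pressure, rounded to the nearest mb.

921 mb

ΔP = (V / 6.25)^(1/0.62) = (102/6.25)^1.613.
102/6.25 = 16.320; 16.320^1.613 ≈ 90.36 mb.
P_c = 1011 − 90.36 = 920.64 ≈ 921 mb.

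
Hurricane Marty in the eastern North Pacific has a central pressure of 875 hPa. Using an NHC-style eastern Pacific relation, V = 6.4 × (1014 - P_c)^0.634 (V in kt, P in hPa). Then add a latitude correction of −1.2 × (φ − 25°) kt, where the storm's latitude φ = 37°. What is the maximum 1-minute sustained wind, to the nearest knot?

132 kt

ΔP = 1014 − 875 = 139 hPa.
139^0.634 ≈ 22.839.
V ≈ 6.4 × 22.839 ≈ 146.2 kt.
Latitude correction: −1.2 × (37 − 25) = -14.4 kt.
Corrected V ≈ 131.8 kt → 132 kt.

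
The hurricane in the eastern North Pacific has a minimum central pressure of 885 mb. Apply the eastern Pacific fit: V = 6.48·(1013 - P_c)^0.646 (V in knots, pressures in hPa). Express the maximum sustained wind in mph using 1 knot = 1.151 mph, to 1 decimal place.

171.4 mph

ΔP = 1013 − 885 = 128 mb.
V ≈ 6.48 × 128^0.646 = 6.48 × 22.975 ≈ 148.879 kt.
148.879 × 1.151 ≈ 171.36 mph → 171.4 mph.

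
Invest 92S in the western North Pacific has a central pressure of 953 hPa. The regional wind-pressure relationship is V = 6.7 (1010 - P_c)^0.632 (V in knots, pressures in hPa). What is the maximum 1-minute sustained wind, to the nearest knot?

86 kt

ΔP = 1010 − 953 = 57 hPa.
57^0.632 ≈ 12.874.
V ≈ 6.7 × 12.874 ≈ 86.3 kt.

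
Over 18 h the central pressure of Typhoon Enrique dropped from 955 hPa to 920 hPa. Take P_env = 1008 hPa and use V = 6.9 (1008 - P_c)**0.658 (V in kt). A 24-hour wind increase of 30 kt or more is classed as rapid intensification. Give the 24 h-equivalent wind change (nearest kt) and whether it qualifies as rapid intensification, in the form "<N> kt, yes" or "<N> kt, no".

50 kt, yes

V₁: ΔP = 53, V ≈ 6.9 × 53^0.658 ≈ 94.06 kt.
V₂: ΔP = 88, V ≈ 6.9 × 88^0.658 ≈ 131.32 kt.
ΔV over 18 h = 37.26 kt → 24 h equivalent = 37.26 × 24/18 ≈ 49.68 kt.
50 kt ≥ 30 kt ⇒ rapid intensification.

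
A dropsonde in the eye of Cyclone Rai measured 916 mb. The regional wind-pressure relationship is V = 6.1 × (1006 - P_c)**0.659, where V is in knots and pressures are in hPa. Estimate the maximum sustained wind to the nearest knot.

118 kt

ΔP = 1006 − 916 = 90 mb.
90^0.659 ≈ 19.402.
V ≈ 6.1 × 19.402 ≈ 118.4 kt.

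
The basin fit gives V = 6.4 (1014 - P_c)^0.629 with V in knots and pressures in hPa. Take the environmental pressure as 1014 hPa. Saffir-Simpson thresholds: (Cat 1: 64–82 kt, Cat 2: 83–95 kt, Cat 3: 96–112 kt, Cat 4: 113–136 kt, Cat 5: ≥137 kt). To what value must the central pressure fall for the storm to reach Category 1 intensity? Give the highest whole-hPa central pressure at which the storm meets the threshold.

975 hPa

Category 1 begins at V = 64 kt.
Required ΔP = (64/6.4)^(1/0.629) = 10.000^1.590 ≈ 38.89 hPa.
P_c ≤ 1014 − 38.89 = 975.11, so the highest integer P_c is 975 hPa.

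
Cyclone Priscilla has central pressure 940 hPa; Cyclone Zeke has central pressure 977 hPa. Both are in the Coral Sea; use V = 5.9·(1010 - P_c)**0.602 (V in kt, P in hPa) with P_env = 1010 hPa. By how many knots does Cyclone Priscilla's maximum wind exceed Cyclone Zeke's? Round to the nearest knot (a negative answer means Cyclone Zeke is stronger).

28 kt

Cyclone Priscilla: ΔP = 70; V ≈ 5.9 × 70^0.602 ≈ 76.14 kt.
Cyclone Zeke: ΔP = 33; V ≈ 5.9 × 33^0.602 ≈ 48.42 kt.
Difference ≈ 76.14 − 48.42 = 27.72 → 28 kt.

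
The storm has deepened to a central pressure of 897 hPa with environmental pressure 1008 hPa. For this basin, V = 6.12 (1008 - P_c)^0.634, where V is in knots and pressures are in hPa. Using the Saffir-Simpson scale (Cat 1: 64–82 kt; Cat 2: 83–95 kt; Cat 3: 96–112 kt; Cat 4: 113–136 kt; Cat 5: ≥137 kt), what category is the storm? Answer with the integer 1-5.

ΔP = 1008 − 897 = 111 hPa.
V ≈ 6.12 × 111^0.634 = 6.12 × 19.80 ≈ 121 kt.
121 kt falls in the Category 4 band.

4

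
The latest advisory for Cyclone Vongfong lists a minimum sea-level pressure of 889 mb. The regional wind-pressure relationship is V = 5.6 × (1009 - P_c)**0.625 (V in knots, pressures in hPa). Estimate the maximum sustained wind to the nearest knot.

ΔP = 1009 − 889 = 120 mb.
120^0.625 ≈ 19.929.
V ≈ 5.6 × 19.929 ≈ 111.6 kt.

112 kt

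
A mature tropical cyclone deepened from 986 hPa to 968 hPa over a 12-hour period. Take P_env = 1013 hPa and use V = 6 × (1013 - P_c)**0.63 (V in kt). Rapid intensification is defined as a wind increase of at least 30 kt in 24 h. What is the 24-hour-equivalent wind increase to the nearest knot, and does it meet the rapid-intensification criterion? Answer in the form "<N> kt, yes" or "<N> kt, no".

36 kt, yes

V₁: ΔP = 27, V ≈ 6 × 27^0.63 ≈ 47.85 kt.
V₂: ΔP = 45, V ≈ 6 × 45^0.63 ≈ 66.02 kt.
ΔV over 12 h = 18.17 kt → 24 h equivalent = 18.17 × 24/12 ≈ 36.34 kt.
36 kt ≥ 30 kt ⇒ rapid intensification.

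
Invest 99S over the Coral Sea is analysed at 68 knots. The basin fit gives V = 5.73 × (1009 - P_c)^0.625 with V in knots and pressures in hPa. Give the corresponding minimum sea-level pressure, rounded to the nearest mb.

ΔP = (V / 5.73)^(1/0.625) = (68/5.73)^1.600.
68/5.73 = 11.867; 11.867^1.600 ≈ 52.36 mb.
P_c = 1009 − 52.36 = 956.64 ≈ 957 mb.

957 mb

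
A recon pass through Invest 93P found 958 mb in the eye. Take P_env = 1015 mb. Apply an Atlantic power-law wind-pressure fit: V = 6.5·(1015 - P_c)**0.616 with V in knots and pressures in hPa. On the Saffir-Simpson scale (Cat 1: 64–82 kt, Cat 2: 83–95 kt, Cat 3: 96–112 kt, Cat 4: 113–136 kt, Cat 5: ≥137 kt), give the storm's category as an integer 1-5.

ΔP = 1015 − 958 = 57 mb.
V ≈ 6.5 × 57^0.616 = 6.5 × 12.07 ≈ 78 kt.
78 kt falls in the Category 1 band.

1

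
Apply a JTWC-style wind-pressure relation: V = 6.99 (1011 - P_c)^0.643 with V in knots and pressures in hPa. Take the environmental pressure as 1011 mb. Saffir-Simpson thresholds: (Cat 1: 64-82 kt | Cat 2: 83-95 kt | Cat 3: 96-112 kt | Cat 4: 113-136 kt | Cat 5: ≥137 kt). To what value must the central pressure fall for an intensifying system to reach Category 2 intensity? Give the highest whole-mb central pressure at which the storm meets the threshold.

Category 2 begins at V = 83 kt.
Required ΔP = (83/6.99)^(1/0.643) = 11.874^1.555 ≈ 46.91 mb.
P_c ≤ 1011 − 46.91 = 964.09, so the highest integer P_c is 964 mb.

964 mb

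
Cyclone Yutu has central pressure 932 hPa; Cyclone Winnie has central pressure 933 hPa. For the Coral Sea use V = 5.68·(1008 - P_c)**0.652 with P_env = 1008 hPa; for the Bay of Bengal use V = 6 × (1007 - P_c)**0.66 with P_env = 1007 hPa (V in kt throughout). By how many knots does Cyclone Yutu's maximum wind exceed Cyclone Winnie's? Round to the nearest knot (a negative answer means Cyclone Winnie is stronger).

Cyclone Yutu: ΔP = 76; V ≈ 5.68 × 76^0.652 ≈ 95.64 kt.
Cyclone Winnie: ΔP = 74; V ≈ 6 × 74^0.66 ≈ 102.76 kt.
Difference ≈ 95.64 − 102.76 = -7.12 → -7 kt.

-7 kt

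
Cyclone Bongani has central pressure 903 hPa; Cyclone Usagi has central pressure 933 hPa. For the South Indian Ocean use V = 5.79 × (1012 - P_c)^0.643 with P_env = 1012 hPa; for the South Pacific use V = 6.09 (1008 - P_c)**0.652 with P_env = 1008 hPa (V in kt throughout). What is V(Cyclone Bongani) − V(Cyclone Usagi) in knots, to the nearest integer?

Cyclone Bongani: ΔP = 109; V ≈ 5.79 × 109^0.643 ≈ 118.23 kt.
Cyclone Usagi: ΔP = 75; V ≈ 6.09 × 75^0.652 ≈ 101.66 kt.
Difference ≈ 118.23 − 101.66 = 16.57 → 17 kt.

17 kt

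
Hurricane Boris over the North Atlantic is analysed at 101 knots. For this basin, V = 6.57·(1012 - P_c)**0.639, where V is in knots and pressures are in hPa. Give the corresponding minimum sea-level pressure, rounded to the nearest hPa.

940 hPa

ΔP = (V / 6.57)^(1/0.639) = (101/6.57)^1.565.
101/6.57 = 15.373; 15.373^1.565 ≈ 71.98 hPa.
P_c = 1012 − 71.98 = 940.02 ≈ 940 hPa.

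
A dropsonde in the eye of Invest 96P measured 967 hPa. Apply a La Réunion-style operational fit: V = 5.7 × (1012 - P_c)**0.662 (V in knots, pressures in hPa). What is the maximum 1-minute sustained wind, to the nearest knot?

ΔP = 1012 − 967 = 45 hPa.
45^0.662 ≈ 12.429.
V ≈ 5.7 × 12.429 ≈ 70.8 kt.

71 kt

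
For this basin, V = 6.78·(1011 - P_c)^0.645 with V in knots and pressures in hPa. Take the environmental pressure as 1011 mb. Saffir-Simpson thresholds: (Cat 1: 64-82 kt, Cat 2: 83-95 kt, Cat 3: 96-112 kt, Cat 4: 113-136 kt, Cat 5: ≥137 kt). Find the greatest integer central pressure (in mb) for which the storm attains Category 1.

Category 1 begins at V = 64 kt.
Required ΔP = (64/6.78)^(1/0.645) = 9.440^1.550 ≈ 32.48 mb.
P_c ≤ 1011 − 32.48 = 978.52, so the highest integer P_c is 978 mb.

978 mb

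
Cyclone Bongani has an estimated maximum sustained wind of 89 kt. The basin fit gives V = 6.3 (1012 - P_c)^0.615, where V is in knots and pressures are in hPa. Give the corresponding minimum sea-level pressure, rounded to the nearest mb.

938 mb

ΔP = (V / 6.3)^(1/0.615) = (89/6.3)^1.626.
89/6.3 = 14.127; 14.127^1.626 ≈ 74.13 mb.
P_c = 1012 − 74.13 = 937.87 ≈ 938 mb.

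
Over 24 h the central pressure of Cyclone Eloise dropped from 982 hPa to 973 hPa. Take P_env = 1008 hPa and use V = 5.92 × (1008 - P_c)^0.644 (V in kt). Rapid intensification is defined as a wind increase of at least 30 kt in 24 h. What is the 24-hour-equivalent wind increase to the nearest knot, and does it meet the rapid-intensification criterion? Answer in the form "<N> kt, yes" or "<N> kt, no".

10 kt, no

V₁: ΔP = 26, V ≈ 5.92 × 26^0.644 ≈ 48.26 kt.
V₂: ΔP = 35, V ≈ 5.92 × 35^0.644 ≈ 58.44 kt.
ΔV over 24 h = 10.18 kt → 24 h equivalent = 10.18 × 24/24 ≈ 10.18 kt.
10 kt < 30 kt ⇒ not rapid intensification.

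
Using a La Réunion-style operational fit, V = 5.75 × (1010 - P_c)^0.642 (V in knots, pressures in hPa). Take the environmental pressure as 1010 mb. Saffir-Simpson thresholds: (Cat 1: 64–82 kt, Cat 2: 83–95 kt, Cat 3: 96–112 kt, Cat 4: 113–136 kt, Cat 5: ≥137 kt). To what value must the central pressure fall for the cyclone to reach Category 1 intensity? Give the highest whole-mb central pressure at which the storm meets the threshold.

967 mb

Category 1 begins at V = 64 kt.
Required ΔP = (64/5.75)^(1/0.642) = 11.130^1.558 ≈ 42.67 mb.
P_c ≤ 1010 − 42.67 = 967.33, so the highest integer P_c is 967 mb.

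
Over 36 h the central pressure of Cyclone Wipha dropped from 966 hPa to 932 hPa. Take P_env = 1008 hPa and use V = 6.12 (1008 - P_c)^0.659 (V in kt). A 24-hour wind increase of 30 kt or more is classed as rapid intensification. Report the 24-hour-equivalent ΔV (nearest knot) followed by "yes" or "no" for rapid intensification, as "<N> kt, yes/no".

V₁: ΔP = 42, V ≈ 6.12 × 42^0.659 ≈ 71.86 kt.
V₂: ΔP = 76, V ≈ 6.12 × 76^0.659 ≈ 106.22 kt.
ΔV over 36 h = 34.36 kt → 24 h equivalent = 34.36 × 24/36 ≈ 22.91 kt.
23 kt < 30 kt ⇒ not rapid intensification.

23 kt, no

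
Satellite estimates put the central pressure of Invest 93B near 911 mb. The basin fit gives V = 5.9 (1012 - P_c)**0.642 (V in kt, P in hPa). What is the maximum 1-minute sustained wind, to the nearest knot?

114 kt

ΔP = 1012 − 911 = 101 mb.
101^0.642 ≈ 19.354.
V ≈ 5.9 × 19.354 ≈ 114.2 kt.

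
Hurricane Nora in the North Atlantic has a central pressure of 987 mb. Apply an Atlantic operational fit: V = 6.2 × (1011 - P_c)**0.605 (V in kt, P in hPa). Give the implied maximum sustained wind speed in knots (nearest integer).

42 kt

ΔP = 1011 − 987 = 24 mb.
24^0.605 ≈ 6.840.
V ≈ 6.2 × 6.840 ≈ 42.4 kt.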